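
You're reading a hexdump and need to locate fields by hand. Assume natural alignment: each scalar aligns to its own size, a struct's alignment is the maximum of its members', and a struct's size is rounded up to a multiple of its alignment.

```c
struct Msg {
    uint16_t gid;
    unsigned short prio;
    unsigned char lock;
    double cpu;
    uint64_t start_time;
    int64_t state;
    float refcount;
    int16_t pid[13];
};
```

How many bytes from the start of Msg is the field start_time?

gid at 0 (size 2, align 2) → ends 2
prio at 2 (size 2, align 2) → ends 4
lock at 4 (size 1, align 1) → ends 5
pad 3 to align 8 for cpu
cpu at 8 (size 8, align 8) → ends 16
start_time at 16 (size 8, align 8) → ends 24

16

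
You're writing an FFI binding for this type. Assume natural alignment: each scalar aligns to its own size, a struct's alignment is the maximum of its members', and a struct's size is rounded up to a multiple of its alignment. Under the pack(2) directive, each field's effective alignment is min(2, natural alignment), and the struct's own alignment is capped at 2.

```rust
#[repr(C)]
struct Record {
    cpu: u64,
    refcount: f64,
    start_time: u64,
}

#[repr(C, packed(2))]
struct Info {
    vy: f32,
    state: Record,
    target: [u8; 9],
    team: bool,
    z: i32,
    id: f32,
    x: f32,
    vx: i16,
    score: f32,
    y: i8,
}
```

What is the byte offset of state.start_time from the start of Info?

20

Record: cpu at 0 (size 8, align 8) → ends 8; refcount at 8 (size 8, align 8) → ends 16; start_time at 16 (size 8, align 8) → ends 24; total 24 bytes, alignment 8
vy at 0 (size 4, align 2) → ends 4
state at 4 (size 24, align 2) → ends 28
within Record: start_time at 16
4 + 16 = 20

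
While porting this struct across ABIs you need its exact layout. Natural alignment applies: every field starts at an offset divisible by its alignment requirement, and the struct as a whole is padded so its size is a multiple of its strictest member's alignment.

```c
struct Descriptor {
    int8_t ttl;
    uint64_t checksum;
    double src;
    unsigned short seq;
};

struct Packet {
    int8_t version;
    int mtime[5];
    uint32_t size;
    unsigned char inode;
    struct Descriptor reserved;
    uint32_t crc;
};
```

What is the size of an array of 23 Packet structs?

Descriptor: @0: ttl [1B, align 1] → 1; +7 pad (align 8); @8: checksum [8B, align 8] → 16; @16: src [8B, align 8] → 24; @24: seq [2B, align 2] → 26; +6 tail pad (align 8); size 32, align 8
@0: version [1B, align 1] → 1
+3 pad (align 4)
@4: mtime [20B, align 4] → 24
@24: size [4B, align 4] → 28
@28: inode [1B, align 1] → 29
+3 pad (align 8)
@32: reserved [32B, align 8] → 64
@64: crc [4B, align 4] → 68
+4 tail pad (align 8)
size 72, align 8
array of 23: 23 × 72 = 1656

1656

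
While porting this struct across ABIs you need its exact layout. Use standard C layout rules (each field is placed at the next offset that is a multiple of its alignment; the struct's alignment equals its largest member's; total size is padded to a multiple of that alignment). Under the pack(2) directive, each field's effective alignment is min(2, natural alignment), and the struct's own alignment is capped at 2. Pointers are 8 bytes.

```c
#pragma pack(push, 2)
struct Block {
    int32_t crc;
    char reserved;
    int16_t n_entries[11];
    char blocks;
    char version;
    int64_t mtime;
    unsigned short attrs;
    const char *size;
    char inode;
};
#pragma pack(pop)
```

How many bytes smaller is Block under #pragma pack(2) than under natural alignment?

natural layout:
  @0: crc [4B, align 4] → 4
  @4: reserved [1B, align 1] → 5
  +1 pad (align 2)
  @6: n_entries [22B, align 2] → 28
  @28: blocks [1B, align 1] → 29
  @29: version [1B, align 1] → 30
  +2 pad (align 8)
  @32: mtime [8B, align 8] → 40
  @40: attrs [2B, align 2] → 42
  +6 pad (align 8)
  @48: size [8B, align 8] → 56
  @56: inode [1B, align 1] → 57
  +7 tail pad (align 8)
  size 64, align 8
packed(2) layout:
  @0: crc [4B, align 2] → 4
  @4: reserved [1B, align 1] → 5
  +1 pad (align 2)
  @6: n_entries [22B, align 2] → 28
  @28: blocks [1B, align 1] → 29
  @29: version [1B, align 1] → 30
  @30: mtime [8B, align 2] → 38
  @38: attrs [2B, align 2] → 40
  @40: size [8B, align 2] → 48
  @48: inode [1B, align 1] → 49
  +1 tail pad (align 2)
  size 50, align 2
64 − 50 = 14

14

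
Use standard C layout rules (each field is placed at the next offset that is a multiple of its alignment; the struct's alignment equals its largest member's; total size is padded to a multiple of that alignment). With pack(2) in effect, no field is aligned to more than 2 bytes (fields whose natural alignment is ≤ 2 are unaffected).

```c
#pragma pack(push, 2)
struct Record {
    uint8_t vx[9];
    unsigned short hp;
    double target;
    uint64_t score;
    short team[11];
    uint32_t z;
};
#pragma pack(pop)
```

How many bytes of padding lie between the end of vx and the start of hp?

1

0..9  vx  (9B, 1-aligned)
9..10  -- padding (1B)
10..12  hp  (2B, 2-aligned)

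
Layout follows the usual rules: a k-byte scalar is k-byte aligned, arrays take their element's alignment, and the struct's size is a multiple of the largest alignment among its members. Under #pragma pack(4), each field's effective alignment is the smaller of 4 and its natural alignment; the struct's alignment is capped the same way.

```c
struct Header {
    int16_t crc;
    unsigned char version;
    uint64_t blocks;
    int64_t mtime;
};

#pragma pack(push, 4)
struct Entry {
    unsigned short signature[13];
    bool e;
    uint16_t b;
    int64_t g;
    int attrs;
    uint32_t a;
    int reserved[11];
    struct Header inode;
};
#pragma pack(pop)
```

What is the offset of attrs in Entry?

Header: crc at 0 (size 2, align 2) → ends 2; version at 2 (size 1, align 1) → ends 3; pad 5 to align 8 for blocks; blocks at 8 (size 8, align 8) → ends 16; mtime at 16 (size 8, align 8) → ends 24; total 24 bytes, alignment 8
signature at 0 (size 26, align 2) → ends 26
e at 26 (size 1, align 1) → ends 27
pad 1 to align 2 for b
b at 28 (size 2, align 2) → ends 30
pad 2 to align 4 for g
g at 32 (size 8, align 4) → ends 40
attrs at 40 (size 4, align 4) → ends 44

40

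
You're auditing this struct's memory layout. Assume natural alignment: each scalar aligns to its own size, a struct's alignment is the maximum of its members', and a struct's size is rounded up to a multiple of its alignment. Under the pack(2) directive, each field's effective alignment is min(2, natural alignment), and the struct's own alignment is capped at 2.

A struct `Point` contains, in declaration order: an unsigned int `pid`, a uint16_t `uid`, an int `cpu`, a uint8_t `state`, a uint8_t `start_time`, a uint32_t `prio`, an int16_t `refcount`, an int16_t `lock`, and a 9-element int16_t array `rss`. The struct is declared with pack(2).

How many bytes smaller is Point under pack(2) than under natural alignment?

natural layout:
  0..4  pid  (4B, 4-aligned)
  4..6  uid  (2B, 2-aligned)
  6..8  -- padding (2B)
  8..12  cpu  (4B, 4-aligned)
  12..13  state  (1B, 1-aligned)
  13..14  start_time  (1B, 1-aligned)
  14..16  -- padding (2B)
  16..20  prio  (4B, 4-aligned)
  20..22  refcount  (2B, 2-aligned)
  22..24  lock  (2B, 2-aligned)
  24..42  rss  (18B, 2-aligned)
  42..44  -- tail padding (2B)
  sizeof = 44, alignof = 4
packed(2) layout:
  0..4  pid  (4B, 2-aligned)
  4..6  uid  (2B, 2-aligned)
  6..10  cpu  (4B, 2-aligned)
  10..11  state  (1B, 1-aligned)
  11..12  start_time  (1B, 1-aligned)
  12..16  prio  (4B, 2-aligned)
  16..18  refcount  (2B, 2-aligned)
  18..20  lock  (2B, 2-aligned)
  20..38  rss  (18B, 2-aligned)
  sizeof = 38, alignof = 2
44 − 38 = 6

6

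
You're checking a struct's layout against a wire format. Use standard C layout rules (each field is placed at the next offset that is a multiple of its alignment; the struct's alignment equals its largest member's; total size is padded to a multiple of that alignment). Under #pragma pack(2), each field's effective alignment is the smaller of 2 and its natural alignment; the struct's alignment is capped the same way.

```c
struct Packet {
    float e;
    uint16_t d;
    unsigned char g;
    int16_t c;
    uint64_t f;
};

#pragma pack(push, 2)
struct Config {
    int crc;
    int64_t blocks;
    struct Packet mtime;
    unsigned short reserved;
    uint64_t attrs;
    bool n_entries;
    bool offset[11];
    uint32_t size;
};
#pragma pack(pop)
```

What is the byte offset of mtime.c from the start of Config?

Packet: @0: e [4B, align 4] → 4; @4: d [2B, align 2] → 6; @6: g [1B, align 1] → 7; +1 pad (align 2); @8: c [2B, align 2] → 10; +6 pad (align 8); @16: f [8B, align 8] → 24; size 24, align 8
@0: crc [4B, align 2] → 4
@4: blocks [8B, align 2] → 12
@12: mtime [24B, align 2] → 36
within Packet: c at 8
12 + 8 = 20

20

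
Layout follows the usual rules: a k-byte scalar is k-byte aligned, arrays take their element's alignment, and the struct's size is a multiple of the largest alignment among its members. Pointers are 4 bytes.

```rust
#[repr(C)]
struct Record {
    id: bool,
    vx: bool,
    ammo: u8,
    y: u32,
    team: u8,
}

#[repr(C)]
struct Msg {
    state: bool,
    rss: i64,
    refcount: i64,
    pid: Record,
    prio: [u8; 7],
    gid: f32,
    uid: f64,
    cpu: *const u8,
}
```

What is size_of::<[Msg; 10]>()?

Record: 0..1  id  (1B, 1-aligned); 1..2  vx  (1B, 1-aligned); 2..3  ammo  (1B, 1-aligned); 3..4  -- padding (1B); 4..8  y  (4B, 4-aligned); 8..9  team  (1B, 1-aligned); 9..12  -- tail padding (3B); sizeof = 12, alignof = 4
0..1  state  (1B, 1-aligned)
1..8  -- padding (7B)
8..16  rss  (8B, 8-aligned)
16..24  refcount  (8B, 8-aligned)
24..36  pid  (12B, 4-aligned)
36..43  prio  (7B, 1-aligned)
43..44  -- padding (1B)
44..48  gid  (4B, 4-aligned)
48..56  uid  (8B, 8-aligned)
56..60  cpu  (4B, 4-aligned)
60..64  -- tail padding (4B)
sizeof = 64, alignof = 8
array of 10: 10 × 64 = 640

640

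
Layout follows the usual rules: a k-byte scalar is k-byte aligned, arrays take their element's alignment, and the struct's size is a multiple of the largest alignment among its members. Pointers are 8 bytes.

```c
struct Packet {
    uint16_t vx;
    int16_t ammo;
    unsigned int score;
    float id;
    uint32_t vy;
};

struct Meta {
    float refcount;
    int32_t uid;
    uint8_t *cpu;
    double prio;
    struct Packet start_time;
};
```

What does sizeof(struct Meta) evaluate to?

40 bytes

Packet: 0..2  vx  (2B, 2-aligned); 2..4  ammo  (2B, 2-aligned); 4..8  score  (4B, 4-aligned); 8..12  id  (4B, 4-aligned); 12..16  vy  (4B, 4-aligned); sizeof = 16, alignof = 4
0..4  refcount  (4B, 4-aligned)
4..8  uid  (4B, 4-aligned)
8..16  cpu  (8B, 8-aligned)
16..24  prio  (8B, 8-aligned)
24..40  start_time  (16B, 4-aligned)
sizeof = 40, alignof = 8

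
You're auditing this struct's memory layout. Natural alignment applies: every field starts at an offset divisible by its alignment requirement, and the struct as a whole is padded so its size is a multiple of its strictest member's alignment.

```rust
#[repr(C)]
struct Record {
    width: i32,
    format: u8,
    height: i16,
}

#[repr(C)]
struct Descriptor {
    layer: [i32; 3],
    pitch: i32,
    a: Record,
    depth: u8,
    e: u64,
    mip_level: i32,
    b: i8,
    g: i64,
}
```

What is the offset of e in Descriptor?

32

Record: width at 0 (size 4, align 4) → ends 4; format at 4 (size 1, align 1) → ends 5; pad 1 to align 2 for height; height at 6 (size 2, align 2) → ends 8; total 8 bytes, alignment 4
layer at 0 (size 12, align 4) → ends 12
pitch at 12 (size 4, align 4) → ends 16
a at 16 (size 8, align 4) → ends 24
depth at 24 (size 1, align 1) → ends 25
pad 7 to align 8 for e
e at 32 (size 8, align 8) → ends 40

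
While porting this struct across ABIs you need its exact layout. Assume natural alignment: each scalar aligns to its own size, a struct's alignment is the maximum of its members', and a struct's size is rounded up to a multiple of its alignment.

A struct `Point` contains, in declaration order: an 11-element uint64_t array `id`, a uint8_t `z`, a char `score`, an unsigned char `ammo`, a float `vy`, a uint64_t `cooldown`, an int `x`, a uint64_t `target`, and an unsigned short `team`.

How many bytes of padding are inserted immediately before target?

4

0..88  id  (88B, 8-aligned)
88..89  z  (1B, 1-aligned)
89..90  score  (1B, 1-aligned)
90..91  ammo  (1B, 1-aligned)
91..92  -- padding (1B)
92..96  vy  (4B, 4-aligned)
96..104  cooldown  (8B, 8-aligned)
104..108  x  (4B, 4-aligned)
108..112  -- padding (4B)
112..120  target  (8B, 8-aligned)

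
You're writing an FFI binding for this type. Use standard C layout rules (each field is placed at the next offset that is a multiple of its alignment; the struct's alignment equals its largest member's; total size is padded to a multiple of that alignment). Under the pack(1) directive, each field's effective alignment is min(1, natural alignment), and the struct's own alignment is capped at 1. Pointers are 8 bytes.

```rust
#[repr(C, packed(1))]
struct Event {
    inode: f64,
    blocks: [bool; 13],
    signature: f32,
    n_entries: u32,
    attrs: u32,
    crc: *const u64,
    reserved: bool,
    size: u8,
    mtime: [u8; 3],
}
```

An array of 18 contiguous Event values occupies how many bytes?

828

@0: inode [8B, align 1] → 8
@8: blocks [13B, align 1] → 21
@21: signature [4B, align 1] → 25
@25: n_entries [4B, align 1] → 29
@29: attrs [4B, align 1] → 33
@33: crc [8B, align 1] → 41
@41: reserved [1B, align 1] → 42
@42: size [1B, align 1] → 43
@43: mtime [3B, align 1] → 46
size 46, align 1
array of 18: 18 × 46 = 828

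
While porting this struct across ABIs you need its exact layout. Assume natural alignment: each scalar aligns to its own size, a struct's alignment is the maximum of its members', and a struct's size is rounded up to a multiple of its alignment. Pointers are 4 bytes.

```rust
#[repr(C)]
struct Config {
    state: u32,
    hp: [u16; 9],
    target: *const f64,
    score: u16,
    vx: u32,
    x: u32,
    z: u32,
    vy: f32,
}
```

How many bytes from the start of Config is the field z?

40

@0: state [4B, align 4] → 4
@4: hp [18B, align 2] → 22
+2 pad (align 4)
@24: target [4B, align 4] → 28
@28: score [2B, align 2] → 30
+2 pad (align 4)
@32: vx [4B, align 4] → 36
@36: x [4B, align 4] → 40
@40: z [4B, align 4] → 44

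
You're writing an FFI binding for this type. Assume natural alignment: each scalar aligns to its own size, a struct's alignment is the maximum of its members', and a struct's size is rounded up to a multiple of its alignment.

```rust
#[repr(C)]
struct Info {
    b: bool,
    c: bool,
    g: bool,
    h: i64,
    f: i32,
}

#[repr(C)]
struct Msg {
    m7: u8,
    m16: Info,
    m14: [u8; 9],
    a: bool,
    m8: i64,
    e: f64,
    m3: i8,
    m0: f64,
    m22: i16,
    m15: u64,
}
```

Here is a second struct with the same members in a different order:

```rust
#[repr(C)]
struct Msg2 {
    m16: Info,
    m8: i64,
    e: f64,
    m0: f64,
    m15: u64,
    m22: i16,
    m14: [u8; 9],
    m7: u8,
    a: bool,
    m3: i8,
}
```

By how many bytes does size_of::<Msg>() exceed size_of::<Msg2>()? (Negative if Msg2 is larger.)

Info: 0..1  b  (1B, 1-aligned); 1..2  c  (1B, 1-aligned); 2..3  g  (1B, 1-aligned); 3..8  -- padding (5B); 8..16  h  (8B, 8-aligned); 16..20  f  (4B, 4-aligned); 20..24  -- tail padding (4B); sizeof = 24, alignof = 8
0..1  m7  (1B, 1-aligned)
1..8  -- padding (7B)
8..32  m16  (24B, 8-aligned)
32..41  m14  (9B, 1-aligned)
41..42  a  (1B, 1-aligned)
42..48  -- padding (6B)
48..56  m8  (8B, 8-aligned)
56..64  e  (8B, 8-aligned)
64..65  m3  (1B, 1-aligned)
65..72  -- padding (7B)
72..80  m0  (8B, 8-aligned)
80..82  m22  (2B, 2-aligned)
82..88  -- padding (6B)
88..96  m15  (8B, 8-aligned)
sizeof = 96, alignof = 8
— Msg2 —
0..24  m16  (24B, 8-aligned)
24..32  m8  (8B, 8-aligned)
32..40  e  (8B, 8-aligned)
40..48  m0  (8B, 8-aligned)
48..56  m15  (8B, 8-aligned)
56..58  m22  (2B, 2-aligned)
58..67  m14  (9B, 1-aligned)
67..68  m7  (1B, 1-aligned)
68..69  a  (1B, 1-aligned)
69..70  m3  (1B, 1-aligned)
70..72  -- tail padding (2B)
sizeof = 72, alignof = 8
96 − 72 = 24

24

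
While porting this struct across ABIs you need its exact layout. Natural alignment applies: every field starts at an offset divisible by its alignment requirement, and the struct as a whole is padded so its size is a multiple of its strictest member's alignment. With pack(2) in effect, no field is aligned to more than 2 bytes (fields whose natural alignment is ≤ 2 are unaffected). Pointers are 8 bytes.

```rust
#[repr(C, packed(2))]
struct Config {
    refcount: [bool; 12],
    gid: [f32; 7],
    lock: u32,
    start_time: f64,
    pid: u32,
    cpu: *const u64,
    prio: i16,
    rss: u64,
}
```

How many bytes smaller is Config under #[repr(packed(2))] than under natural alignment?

natural layout:
  0..12  refcount  (12B, 1-aligned)
  12..40  gid  (28B, 4-aligned)
  40..44  lock  (4B, 4-aligned)
  44..48  -- padding (4B)
  48..56  start_time  (8B, 8-aligned)
  56..60  pid  (4B, 4-aligned)
  60..64  -- padding (4B)
  64..72  cpu  (8B, 8-aligned)
  72..74  prio  (2B, 2-aligned)
  74..80  -- padding (6B)
  80..88  rss  (8B, 8-aligned)
  sizeof = 88, alignof = 8
packed(2) layout:
  0..12  refcount  (12B, 1-aligned)
  12..40  gid  (28B, 2-aligned)
  40..44  lock  (4B, 2-aligned)
  44..52  start_time  (8B, 2-aligned)
  52..56  pid  (4B, 2-aligned)
  56..64  cpu  (8B, 2-aligned)
  64..66  prio  (2B, 2-aligned)
  66..74  rss  (8B, 2-aligned)
  sizeof = 74, alignof = 2
88 − 74 = 14

14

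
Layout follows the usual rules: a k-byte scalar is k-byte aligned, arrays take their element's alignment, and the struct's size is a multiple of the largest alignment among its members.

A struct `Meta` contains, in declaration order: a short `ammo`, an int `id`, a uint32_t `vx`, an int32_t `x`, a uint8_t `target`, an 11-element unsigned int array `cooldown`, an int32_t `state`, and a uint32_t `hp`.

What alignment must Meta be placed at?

4

member alignments: ammo=2, id=4, vx=4, x=4, target=1, cooldown=4, state=4, hp=4
max = 4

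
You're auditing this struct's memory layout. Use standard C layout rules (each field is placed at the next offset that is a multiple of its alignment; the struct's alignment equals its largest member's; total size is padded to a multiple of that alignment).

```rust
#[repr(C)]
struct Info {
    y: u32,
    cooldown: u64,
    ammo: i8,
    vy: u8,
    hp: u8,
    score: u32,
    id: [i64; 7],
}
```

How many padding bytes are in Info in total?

5

y at 0 (size 4, align 4) → ends 4
pad 4 to align 8 for cooldown
cooldown at 8 (size 8, align 8) → ends 16
ammo at 16 (size 1, align 1) → ends 17
vy at 17 (size 1, align 1) → ends 18
hp at 18 (size 1, align 1) → ends 19
pad 1 to align 4 for score
score at 20 (size 4, align 4) → ends 24
id at 24 (size 56, align 8) → ends 80
total 80 bytes, alignment 8
data bytes 75, size 80 → padding 5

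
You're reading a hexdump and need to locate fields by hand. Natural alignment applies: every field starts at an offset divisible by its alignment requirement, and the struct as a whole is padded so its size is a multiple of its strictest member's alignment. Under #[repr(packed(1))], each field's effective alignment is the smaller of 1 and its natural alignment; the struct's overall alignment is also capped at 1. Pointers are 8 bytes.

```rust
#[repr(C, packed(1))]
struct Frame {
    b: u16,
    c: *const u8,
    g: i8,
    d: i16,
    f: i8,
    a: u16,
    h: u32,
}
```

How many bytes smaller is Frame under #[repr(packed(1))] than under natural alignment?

natural layout:
  0..2  b  (2B, 2-aligned)
  2..8  -- padding (6B)
  8..16  c  (8B, 8-aligned)
  16..17  g  (1B, 1-aligned)
  17..18  -- padding (1B)
  18..20  d  (2B, 2-aligned)
  20..21  f  (1B, 1-aligned)
  21..22  -- padding (1B)
  22..24  a  (2B, 2-aligned)
  24..28  h  (4B, 4-aligned)
  28..32  -- tail padding (4B)
  sizeof = 32, alignof = 8
packed(1) layout:
  0..2  b  (2B, 1-aligned)
  2..10  c  (8B, 1-aligned)
  10..11  g  (1B, 1-aligned)
  11..13  d  (2B, 1-aligned)
  13..14  f  (1B, 1-aligned)
  14..16  a  (2B, 1-aligned)
  16..20  h  (4B, 1-aligned)
  sizeof = 20, alignof = 1
32 − 20 = 12

12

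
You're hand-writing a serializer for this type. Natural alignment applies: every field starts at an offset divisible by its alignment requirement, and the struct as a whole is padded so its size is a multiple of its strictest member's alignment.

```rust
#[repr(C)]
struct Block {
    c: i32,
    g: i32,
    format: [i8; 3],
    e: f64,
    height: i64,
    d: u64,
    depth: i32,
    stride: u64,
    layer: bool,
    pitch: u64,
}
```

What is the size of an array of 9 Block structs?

c at 0 (size 4, align 4) → ends 4
g at 4 (size 4, align 4) → ends 8
format at 8 (size 3, align 1) → ends 11
pad 5 to align 8 for e
e at 16 (size 8, align 8) → ends 24
height at 24 (size 8, align 8) → ends 32
d at 32 (size 8, align 8) → ends 40
depth at 40 (size 4, align 4) → ends 44
pad 4 to align 8 for stride
stride at 48 (size 8, align 8) → ends 56
layer at 56 (size 1, align 1) → ends 57
pad 7 to align 8 for pitch
pitch at 64 (size 8, align 8) → ends 72
total 72 bytes, alignment 8
array of 9: 9 × 72 = 648

648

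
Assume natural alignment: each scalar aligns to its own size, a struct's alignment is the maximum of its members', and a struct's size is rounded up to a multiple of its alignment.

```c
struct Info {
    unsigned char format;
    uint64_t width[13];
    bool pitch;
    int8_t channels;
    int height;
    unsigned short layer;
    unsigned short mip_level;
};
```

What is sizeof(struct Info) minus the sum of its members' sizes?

@0: format [1B, align 1] → 1
+7 pad (align 8)
@8: width [104B, align 8] → 112
@112: pitch [1B, align 1] → 113
@113: channels [1B, align 1] → 114
+2 pad (align 4)
@116: height [4B, align 4] → 120
@120: layer [2B, align 2] → 122
@122: mip_level [2B, align 2] → 124
+4 tail pad (align 8)
size 128, align 8
data bytes 115, size 128 → padding 13

13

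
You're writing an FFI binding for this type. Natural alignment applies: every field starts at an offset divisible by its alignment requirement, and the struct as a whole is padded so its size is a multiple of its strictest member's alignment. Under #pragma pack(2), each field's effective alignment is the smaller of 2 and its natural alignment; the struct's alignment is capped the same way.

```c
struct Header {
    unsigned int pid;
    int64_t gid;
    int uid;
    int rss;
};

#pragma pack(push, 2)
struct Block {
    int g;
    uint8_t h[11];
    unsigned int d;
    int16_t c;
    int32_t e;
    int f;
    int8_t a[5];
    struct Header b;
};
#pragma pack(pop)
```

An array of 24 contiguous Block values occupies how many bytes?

1440

Header: pid at 0 (size 4, align 4) → ends 4; pad 4 to align 8 for gid; gid at 8 (size 8, align 8) → ends 16; uid at 16 (size 4, align 4) → ends 20; rss at 20 (size 4, align 4) → ends 24; total 24 bytes, alignment 8
g at 0 (size 4, align 2) → ends 4
h at 4 (size 11, align 1) → ends 15
pad 1 to align 2 for d
d at 16 (size 4, align 2) → ends 20
c at 20 (size 2, align 2) → ends 22
e at 22 (size 4, align 2) → ends 26
f at 26 (size 4, align 2) → ends 30
a at 30 (size 5, align 1) → ends 35
pad 1 to align 2 for b
b at 36 (size 24, align 2) → ends 60
total 60 bytes, alignment 2
array of 24: 24 × 60 = 1440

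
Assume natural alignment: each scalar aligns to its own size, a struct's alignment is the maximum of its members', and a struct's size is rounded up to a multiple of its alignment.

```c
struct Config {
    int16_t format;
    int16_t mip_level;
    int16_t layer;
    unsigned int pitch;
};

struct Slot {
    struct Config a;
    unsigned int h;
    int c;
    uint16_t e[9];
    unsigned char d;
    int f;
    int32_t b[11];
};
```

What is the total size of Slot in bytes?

88

Config: format at 0 (size 2, align 2) → ends 2; mip_level at 2 (size 2, align 2) → ends 4; layer at 4 (size 2, align 2) → ends 6; pad 2 to align 4 for pitch; pitch at 8 (size 4, align 4) → ends 12; total 12 bytes, alignment 4
a at 0 (size 12, align 4) → ends 12
h at 12 (size 4, align 4) → ends 16
c at 16 (size 4, align 4) → ends 20
e at 20 (size 18, align 2) → ends 38
d at 38 (size 1, align 1) → ends 39
pad 1 to align 4 for f
f at 40 (size 4, align 4) → ends 44
b at 44 (size 44, align 4) → ends 88
total 88 bytes, alignment 4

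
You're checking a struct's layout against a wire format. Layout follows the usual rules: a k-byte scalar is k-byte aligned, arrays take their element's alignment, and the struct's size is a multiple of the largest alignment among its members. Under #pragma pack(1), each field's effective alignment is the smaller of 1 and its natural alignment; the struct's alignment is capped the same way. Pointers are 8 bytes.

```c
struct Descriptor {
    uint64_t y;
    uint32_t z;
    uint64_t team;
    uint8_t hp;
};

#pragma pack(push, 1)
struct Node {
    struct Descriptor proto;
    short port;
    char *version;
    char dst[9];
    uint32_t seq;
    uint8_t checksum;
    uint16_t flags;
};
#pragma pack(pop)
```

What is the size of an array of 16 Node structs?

Descriptor: @0: y [8B, align 8] → 8; @8: z [4B, align 4] → 12; +4 pad (align 8); @16: team [8B, align 8] → 24; @24: hp [1B, align 1] → 25; +7 tail pad (align 8); size 32, align 8
@0: proto [32B, align 1] → 32
@32: port [2B, align 1] → 34
@34: version [8B, align 1] → 42
@42: dst [9B, align 1] → 51
@51: seq [4B, align 1] → 55
@55: checksum [1B, align 1] → 56
@56: flags [2B, align 1] → 58
size 58, align 1
array of 16: 16 × 58 = 928

928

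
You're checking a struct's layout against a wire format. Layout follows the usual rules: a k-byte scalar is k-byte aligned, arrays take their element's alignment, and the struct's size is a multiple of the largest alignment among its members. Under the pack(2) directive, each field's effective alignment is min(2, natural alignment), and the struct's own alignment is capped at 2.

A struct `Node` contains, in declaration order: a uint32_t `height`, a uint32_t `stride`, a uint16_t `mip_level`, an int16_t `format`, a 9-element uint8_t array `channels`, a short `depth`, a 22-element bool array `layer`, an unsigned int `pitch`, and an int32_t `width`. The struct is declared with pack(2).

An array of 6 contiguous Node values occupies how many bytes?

324

@0: height [4B, align 2] → 4
@4: stride [4B, align 2] → 8
@8: mip_level [2B, align 2] → 10
@10: format [2B, align 2] → 12
@12: channels [9B, align 1] → 21
+1 pad (align 2)
@22: depth [2B, align 2] → 24
@24: layer [22B, align 1] → 46
@46: pitch [4B, align 2] → 50
@50: width [4B, align 2] → 54
size 54, align 2
array of 6: 6 × 54 = 324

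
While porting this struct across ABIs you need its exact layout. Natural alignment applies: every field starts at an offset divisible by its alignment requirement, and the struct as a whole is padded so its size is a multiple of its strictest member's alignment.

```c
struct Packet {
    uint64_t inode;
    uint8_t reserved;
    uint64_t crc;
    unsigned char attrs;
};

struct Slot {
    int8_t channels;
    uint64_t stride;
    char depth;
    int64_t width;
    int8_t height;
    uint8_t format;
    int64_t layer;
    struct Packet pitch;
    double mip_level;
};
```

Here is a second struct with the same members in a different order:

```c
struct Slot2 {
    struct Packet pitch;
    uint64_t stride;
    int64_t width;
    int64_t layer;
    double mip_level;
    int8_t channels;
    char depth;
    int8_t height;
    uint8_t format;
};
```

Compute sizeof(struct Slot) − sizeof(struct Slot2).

16

Packet: 0..8  inode  (8B, 8-aligned); 8..9  reserved  (1B, 1-aligned); 9..16  -- padding (7B); 16..24  crc  (8B, 8-aligned); 24..25  attrs  (1B, 1-aligned); 25..32  -- tail padding (7B); sizeof = 32, alignof = 8
0..1  channels  (1B, 1-aligned)
1..8  -- padding (7B)
8..16  stride  (8B, 8-aligned)
16..17  depth  (1B, 1-aligned)
17..24  -- padding (7B)
24..32  width  (8B, 8-aligned)
32..33  height  (1B, 1-aligned)
33..34  format  (1B, 1-aligned)
34..40  -- padding (6B)
40..48  layer  (8B, 8-aligned)
48..80  pitch  (32B, 8-aligned)
80..88  mip_level  (8B, 8-aligned)
sizeof = 88, alignof = 8
— Slot2 —
0..32  pitch  (32B, 8-aligned)
32..40  stride  (8B, 8-aligned)
40..48  width  (8B, 8-aligned)
48..56  layer  (8B, 8-aligned)
56..64  mip_level  (8B, 8-aligned)
64..65  channels  (1B, 1-aligned)
65..66  depth  (1B, 1-aligned)
66..67  height  (1B, 1-aligned)
67..68  format  (1B, 1-aligned)
68..72  -- tail padding (4B)
sizeof = 72, alignof = 8
88 − 72 = 16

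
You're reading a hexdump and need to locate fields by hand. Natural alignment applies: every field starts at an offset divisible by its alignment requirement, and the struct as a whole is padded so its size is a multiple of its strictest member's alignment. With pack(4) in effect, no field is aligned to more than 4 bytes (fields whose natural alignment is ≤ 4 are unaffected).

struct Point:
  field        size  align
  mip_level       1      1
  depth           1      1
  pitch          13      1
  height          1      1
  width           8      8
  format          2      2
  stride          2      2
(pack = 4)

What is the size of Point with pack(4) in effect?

28

@0: mip_level [1B, align 1] → 1
@1: depth [1B, align 1] → 2
@2: pitch [13B, align 1] → 15
@15: height [1B, align 1] → 16
@16: width [8B, align 4] → 24
@24: format [2B, align 2] → 26
@26: stride [2B, align 2] → 28
size 28, align 4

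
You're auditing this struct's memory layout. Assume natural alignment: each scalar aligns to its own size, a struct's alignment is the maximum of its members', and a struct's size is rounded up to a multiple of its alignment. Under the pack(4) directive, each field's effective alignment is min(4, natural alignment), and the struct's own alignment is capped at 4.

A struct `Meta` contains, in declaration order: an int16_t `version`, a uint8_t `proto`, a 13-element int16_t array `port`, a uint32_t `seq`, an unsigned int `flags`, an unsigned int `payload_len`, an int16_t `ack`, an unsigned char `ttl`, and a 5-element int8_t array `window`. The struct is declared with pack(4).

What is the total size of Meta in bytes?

version at 0 (size 2, align 2) → ends 2
proto at 2 (size 1, align 1) → ends 3
pad 1 to align 2 for port
port at 4 (size 26, align 2) → ends 30
pad 2 to align 4 for seq
seq at 32 (size 4, align 4) → ends 36
flags at 36 (size 4, align 4) → ends 40
payload_len at 40 (size 4, align 4) → ends 44
ack at 44 (size 2, align 2) → ends 46
ttl at 46 (size 1, align 1) → ends 47
window at 47 (size 5, align 1) → ends 52
total 52 bytes, alignment 4

52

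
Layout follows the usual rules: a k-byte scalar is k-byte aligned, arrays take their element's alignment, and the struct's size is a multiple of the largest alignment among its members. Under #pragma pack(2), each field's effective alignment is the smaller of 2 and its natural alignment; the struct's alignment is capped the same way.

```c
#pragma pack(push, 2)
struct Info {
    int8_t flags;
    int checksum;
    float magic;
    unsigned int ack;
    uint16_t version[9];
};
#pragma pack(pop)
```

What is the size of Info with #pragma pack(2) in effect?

32

flags at 0 (size 1, align 1) → ends 1
pad 1 to align 2 for checksum
checksum at 2 (size 4, align 2) → ends 6
magic at 6 (size 4, align 2) → ends 10
ack at 10 (size 4, align 2) → ends 14
version at 14 (size 18, align 2) → ends 32
total 32 bytes, alignment 2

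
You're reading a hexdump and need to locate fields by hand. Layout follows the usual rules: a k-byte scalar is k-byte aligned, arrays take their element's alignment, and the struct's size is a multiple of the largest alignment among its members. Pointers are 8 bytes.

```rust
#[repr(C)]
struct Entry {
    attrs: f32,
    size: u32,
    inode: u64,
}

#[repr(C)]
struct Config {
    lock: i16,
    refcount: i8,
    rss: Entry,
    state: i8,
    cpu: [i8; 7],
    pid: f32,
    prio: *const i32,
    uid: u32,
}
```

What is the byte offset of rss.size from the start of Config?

Entry: @0: attrs [4B, align 4] → 4; @4: size [4B, align 4] → 8; @8: inode [8B, align 8] → 16; size 16, align 8
@0: lock [2B, align 2] → 2
@2: refcount [1B, align 1] → 3
+5 pad (align 8)
@8: rss [16B, align 8] → 24
within Entry: size at 4
8 + 4 = 12

12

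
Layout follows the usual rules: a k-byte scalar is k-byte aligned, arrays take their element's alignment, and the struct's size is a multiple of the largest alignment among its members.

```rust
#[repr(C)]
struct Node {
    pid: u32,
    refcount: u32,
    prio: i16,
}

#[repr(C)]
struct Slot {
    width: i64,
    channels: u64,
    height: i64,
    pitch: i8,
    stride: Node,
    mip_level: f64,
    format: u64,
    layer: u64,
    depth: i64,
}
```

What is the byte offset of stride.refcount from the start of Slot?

32

Node: @0: pid [4B, align 4] → 4; @4: refcount [4B, align 4] → 8; @8: prio [2B, align 2] → 10; +2 tail pad (align 4); size 12, align 4
@0: width [8B, align 8] → 8
@8: channels [8B, align 8] → 16
@16: height [8B, align 8] → 24
@24: pitch [1B, align 1] → 25
+3 pad (align 4)
@28: stride [12B, align 4] → 40
within Node: refcount at 4
28 + 4 = 32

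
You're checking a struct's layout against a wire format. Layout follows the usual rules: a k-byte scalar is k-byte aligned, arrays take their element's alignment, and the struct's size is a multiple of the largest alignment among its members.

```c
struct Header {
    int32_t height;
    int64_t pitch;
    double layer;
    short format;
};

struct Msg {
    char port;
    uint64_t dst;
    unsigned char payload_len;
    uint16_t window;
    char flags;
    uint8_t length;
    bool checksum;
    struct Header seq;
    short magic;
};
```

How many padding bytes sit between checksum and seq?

Header: height at 0 (size 4, align 4) → ends 4; pad 4 to align 8 for pitch; pitch at 8 (size 8, align 8) → ends 16; layer at 16 (size 8, align 8) → ends 24; format at 24 (size 2, align 2) → ends 26; tail pad 6 to reach multiple of 8; total 32 bytes, alignment 8
port at 0 (size 1, align 1) → ends 1
pad 7 to align 8 for dst
dst at 8 (size 8, align 8) → ends 16
payload_len at 16 (size 1, align 1) → ends 17
pad 1 to align 2 for window
window at 18 (size 2, align 2) → ends 20
flags at 20 (size 1, align 1) → ends 21
length at 21 (size 1, align 1) → ends 22
checksum at 22 (size 1, align 1) → ends 23
pad 1 to align 8 for seq
seq at 24 (size 32, align 8) → ends 56

1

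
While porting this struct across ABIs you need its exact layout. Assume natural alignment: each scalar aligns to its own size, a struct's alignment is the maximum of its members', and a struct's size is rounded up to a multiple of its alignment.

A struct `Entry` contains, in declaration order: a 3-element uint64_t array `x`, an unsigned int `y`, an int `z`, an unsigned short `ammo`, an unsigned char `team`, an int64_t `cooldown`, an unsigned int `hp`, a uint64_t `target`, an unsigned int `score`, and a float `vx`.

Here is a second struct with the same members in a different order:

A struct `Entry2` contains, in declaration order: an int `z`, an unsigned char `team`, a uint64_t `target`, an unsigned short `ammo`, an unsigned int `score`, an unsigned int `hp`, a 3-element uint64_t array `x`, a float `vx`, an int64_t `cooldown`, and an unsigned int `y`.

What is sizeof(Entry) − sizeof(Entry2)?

-8

x at 0 (size 24, align 8) → ends 24
y at 24 (size 4, align 4) → ends 28
z at 28 (size 4, align 4) → ends 32
ammo at 32 (size 2, align 2) → ends 34
team at 34 (size 1, align 1) → ends 35
pad 5 to align 8 for cooldown
cooldown at 40 (size 8, align 8) → ends 48
hp at 48 (size 4, align 4) → ends 52
pad 4 to align 8 for target
target at 56 (size 8, align 8) → ends 64
score at 64 (size 4, align 4) → ends 68
vx at 68 (size 4, align 4) → ends 72
total 72 bytes, alignment 8
— Entry2 —
z at 0 (size 4, align 4) → ends 4
team at 4 (size 1, align 1) → ends 5
pad 3 to align 8 for target
target at 8 (size 8, align 8) → ends 16
ammo at 16 (size 2, align 2) → ends 18
pad 2 to align 4 for score
score at 20 (size 4, align 4) → ends 24
hp at 24 (size 4, align 4) → ends 28
pad 4 to align 8 for x
x at 32 (size 24, align 8) → ends 56
vx at 56 (size 4, align 4) → ends 60
pad 4 to align 8 for cooldown
cooldown at 64 (size 8, align 8) → ends 72
y at 72 (size 4, align 4) → ends 76
tail pad 4 to reach multiple of 8
total 80 bytes, alignment 8
72 − 80 = -8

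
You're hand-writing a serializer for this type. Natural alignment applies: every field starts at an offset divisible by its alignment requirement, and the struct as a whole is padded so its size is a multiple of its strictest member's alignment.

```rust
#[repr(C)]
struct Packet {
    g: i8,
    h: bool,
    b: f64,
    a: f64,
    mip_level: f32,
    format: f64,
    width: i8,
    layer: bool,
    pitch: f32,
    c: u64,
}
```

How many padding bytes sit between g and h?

0

@0: g [1B, align 1] → 1
@1: h [1B, align 1] → 2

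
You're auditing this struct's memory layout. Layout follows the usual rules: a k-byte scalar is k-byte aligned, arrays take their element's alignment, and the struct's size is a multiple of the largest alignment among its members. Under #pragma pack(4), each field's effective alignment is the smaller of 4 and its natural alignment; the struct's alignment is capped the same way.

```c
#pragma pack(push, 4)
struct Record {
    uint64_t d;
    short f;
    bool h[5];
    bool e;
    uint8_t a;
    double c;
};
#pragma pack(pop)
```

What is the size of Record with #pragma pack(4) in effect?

28

d at 0 (size 8, align 4) → ends 8
f at 8 (size 2, align 2) → ends 10
h at 10 (size 5, align 1) → ends 15
e at 15 (size 1, align 1) → ends 16
a at 16 (size 1, align 1) → ends 17
pad 3 to align 4 for c
c at 20 (size 8, align 4) → ends 28
total 28 bytes, alignment 4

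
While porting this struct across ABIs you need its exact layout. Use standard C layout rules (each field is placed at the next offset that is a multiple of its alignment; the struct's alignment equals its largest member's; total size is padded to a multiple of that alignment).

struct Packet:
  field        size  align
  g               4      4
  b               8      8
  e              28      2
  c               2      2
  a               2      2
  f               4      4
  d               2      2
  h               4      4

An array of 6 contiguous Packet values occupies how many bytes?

0..4  g  (4B, 4-aligned)
4..8  -- padding (4B)
8..16  b  (8B, 8-aligned)
16..44  e  (28B, 2-aligned)
44..46  c  (2B, 2-aligned)
46..48  a  (2B, 2-aligned)
48..52  f  (4B, 4-aligned)
52..54  d  (2B, 2-aligned)
54..56  -- padding (2B)
56..60  h  (4B, 4-aligned)
60..64  -- tail padding (4B)
sizeof = 64, alignof = 8
array of 6: 6 × 64 = 384

384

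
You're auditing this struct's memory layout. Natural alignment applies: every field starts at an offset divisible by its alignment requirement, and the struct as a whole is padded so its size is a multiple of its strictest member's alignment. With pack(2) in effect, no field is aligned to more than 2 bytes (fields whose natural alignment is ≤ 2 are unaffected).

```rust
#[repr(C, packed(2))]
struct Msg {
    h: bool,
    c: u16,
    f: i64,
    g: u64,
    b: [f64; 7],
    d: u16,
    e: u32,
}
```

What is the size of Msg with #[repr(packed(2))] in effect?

82

h at 0 (size 1, align 1) → ends 1
pad 1 to align 2 for c
c at 2 (size 2, align 2) → ends 4
f at 4 (size 8, align 2) → ends 12
g at 12 (size 8, align 2) → ends 20
b at 20 (size 56, align 2) → ends 76
d at 76 (size 2, align 2) → ends 78
e at 78 (size 4, align 2) → ends 82
total 82 bytes, alignment 2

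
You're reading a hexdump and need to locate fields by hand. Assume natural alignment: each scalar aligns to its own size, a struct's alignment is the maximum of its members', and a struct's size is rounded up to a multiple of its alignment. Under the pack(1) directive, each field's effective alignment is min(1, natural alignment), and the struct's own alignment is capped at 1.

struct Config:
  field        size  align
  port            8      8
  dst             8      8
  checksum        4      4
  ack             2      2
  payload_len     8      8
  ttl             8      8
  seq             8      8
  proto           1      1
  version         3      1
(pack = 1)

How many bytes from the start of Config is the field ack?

20

0..8  port  (8B, 1-aligned)
8..16  dst  (8B, 1-aligned)
16..20  checksum  (4B, 1-aligned)
20..22  ack  (2B, 1-aligned)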